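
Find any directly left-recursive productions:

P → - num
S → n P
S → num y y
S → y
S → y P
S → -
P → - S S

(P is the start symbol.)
Direct left recursion occurs when N → N α for some non-terminal N (the right-hand side begins with the left-hand side itself).

P → - num: starts with '-'
S → n P: starts with n
S → num y y: starts with num
S → y: starts with y
S → y P: starts with y
S → -: starts with '-'
P → - S S: starts with '-'

No direct left recursion found.

Answer: No direct left recursion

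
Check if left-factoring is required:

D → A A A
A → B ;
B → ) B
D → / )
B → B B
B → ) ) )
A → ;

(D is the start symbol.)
Yes, B has productions with common prefix ')'

Left-factoring is needed when two productions for the same non-terminal
share a common prefix on the right-hand side.

Productions for D:
  D → A A A
  D → / )
Productions for A:
  A → B ;
  A → ;
Productions for B:
  B → ) B
  B → B B
  B → ) ) )

Found common prefix ')' in productions for B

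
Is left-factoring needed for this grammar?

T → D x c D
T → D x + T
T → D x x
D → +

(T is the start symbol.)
Left-factoring is needed when two productions for the same non-terminal
share a common prefix on the right-hand side.

Productions for T:
  T → D x c D
  T → D x + T
  T → D x x

Found common prefix 'D x' in productions for T

Answer: Yes, T has productions with common prefix 'D x'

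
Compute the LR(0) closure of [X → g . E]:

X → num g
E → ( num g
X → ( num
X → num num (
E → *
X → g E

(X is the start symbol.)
Start with: [X → g . E]
  [X → g . E] has the dot before E: add [E → . ( num g], [E → . *]
No further items can be added.

CLOSURE = { [E → . ( num g], [E → . *], [X → g . E] }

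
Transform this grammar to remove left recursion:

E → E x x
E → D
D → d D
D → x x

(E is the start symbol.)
E → D E'
E' → x x E'
E' → ε
D → d D
D → x x

E is directly left-recursive. The standard transformation for
  A → A α₁ | ... | A α_m | β₁ | ... | β_n
is
  A  → β₁ A' | ... | β_n A'
  A' → α₁ A' | ... | α_m A' | ε

E → D becomes E → D E'
E → E x x becomes E' → x x E'
Add E' → ε

Productions for other non-terminals are unchanged:
  D → d D
  D → x x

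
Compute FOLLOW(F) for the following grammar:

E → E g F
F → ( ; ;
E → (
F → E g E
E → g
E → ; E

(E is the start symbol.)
{ $, 'g' }

To compute FOLLOW(F), find every occurrence of F on a right-hand side N → α F β: add FIRST(β) \ {ε}, and if β is empty or nullable also add FOLLOW(N). Iterate to a fixed point.

In E → E g F: F is at the end, add FOLLOW(E)

The FOLLOW sets referred to above (computed the same way, to a fixed point):
  FOLLOW(E) = { $, 'g' }

Taking the union: FOLLOW(F) = { $, 'g' }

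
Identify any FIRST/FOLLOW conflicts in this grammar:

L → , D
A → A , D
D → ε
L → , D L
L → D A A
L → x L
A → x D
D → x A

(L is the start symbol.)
Yes. D → x A with FOLLOW(D) on { 'x' }

Nullable non-terminals: D.

D: nullable alternative(s) D → ε; FOLLOW(D) = { $, ',', 'x' }
  D → ε: FIRST \ {ε} = { } — this is the only nullable alternative, skip
  D → x A: FIRST \ {ε} = { 'x' } — overlaps FOLLOW(D) on { 'x' }: CONFLICT

A, L have no nullable alternative, so no FIRST/FOLLOW check is needed there.

So the grammar has 1 FIRST/FOLLOW conflict (marked CONFLICT above).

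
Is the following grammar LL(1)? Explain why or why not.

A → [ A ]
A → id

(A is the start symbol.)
For A:
  PREDICT(A → '[' A ']') = { '[' }
  PREDICT(A → id) = { 'id' }

All predict sets are disjoint. The grammar IS LL(1).

Answer: Yes, the grammar is LL(1).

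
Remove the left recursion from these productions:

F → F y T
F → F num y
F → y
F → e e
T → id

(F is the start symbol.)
F is directly left-recursive. The standard transformation for
  A → A α₁ | ... | A α_m | β₁ | ... | β_n
is
  A  → β₁ A' | ... | β_n A'
  A' → α₁ A' | ... | α_m A' | ε

F → y becomes F → y F'
F → e e becomes F → e e F'
F → F y T becomes F' → y T F'
F → F num y becomes F' → num y F'
Add F' → ε

Productions for other non-terminals are unchanged:
  T → id

Resulting grammar:
F → y F'
F → e e F'
F' → y T F'
F' → num y F'
F' → ε
T → id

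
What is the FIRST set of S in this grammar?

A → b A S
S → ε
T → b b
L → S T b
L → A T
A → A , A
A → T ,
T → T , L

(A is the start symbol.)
From S → ε:
  - ε-production, so ε ∈ FIRST(S)

Collecting: FIRST(S) = { ε }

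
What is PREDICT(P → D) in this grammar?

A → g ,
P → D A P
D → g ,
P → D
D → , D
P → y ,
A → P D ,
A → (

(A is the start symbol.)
PREDICT(P → D) = (FIRST(RHS) \ {ε}) ∪ (FOLLOW(P) if ε ∈ FIRST(RHS), i.e. RHS ⇒* ε)
FIRST(D) = { ',', 'g' }
FIRST(D) = { ',', 'g' }
ε ∉ FIRST(D), so FOLLOW(P) is not added.
PREDICT(P → D) = { ',', 'g' }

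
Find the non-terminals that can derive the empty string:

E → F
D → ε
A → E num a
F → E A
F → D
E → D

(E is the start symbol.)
{ 'D', 'E', 'F' }

ε-productions: D → ε
So D is immediately nullable.
F → D: every symbol on the right is nullable, so F is nullable too.
E → D: every symbol on the right is nullable, so E is nullable too.
No further non-terminal can be added: every production for the remaining non-terminals contains a terminal or a non-nullable non-terminal.
Nullable = { 'D', 'E', 'F' }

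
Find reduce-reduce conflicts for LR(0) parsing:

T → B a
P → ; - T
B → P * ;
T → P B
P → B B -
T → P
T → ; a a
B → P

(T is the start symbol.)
A reduce-reduce conflict occurs when an LR(0) state has two complete items [A → α .] and [B → β .] — both call for a reduction, and with no lookahead the parser cannot choose between them.

Augment with T' → T and build the canonical LR(0) collection (I0 = CLOSURE({[T' → . T]}), then GOTO on every symbol after a dot until no new states appear). It has 17 states:
  I0: { [B → . P * ;], [B → . P], [P → . ; - T], [P → . B B -], [T → . ; a a], [T → . B a], [T → . P B], [T → . P], [T' → . T] }  — shift
  I1: { [P → ; . - T], [T → ; . a a] }  — shift
  I2: { [B → . P * ;], [B → . P], [P → . ; - T], [P → . B B -], [P → B . B -], [T → B . a] }  — shift
  I3: { [B → . P * ;], [B → . P], [B → P . * ;], [B → P .], [P → . ; - T], [P → . B B -], [T → P . B], [T → P .] }  — shift, 2 reduces
  I4: { [T' → T .] }  — accept
  I5: { [B → P * . ;] }  — shift
  I6: { [P → ; . - T] }  — shift
  I7: { [B → . P * ;], [B → . P], [P → . ; - T], [P → . B B -], [P → B . B -], [T → P B .] }  — shift, reduce
  I8: { [B → P . * ;], [B → P .] }  — shift, reduce
  I9: { [B → . P * ;], [B → . P], [P → . ; - T], [P → . B B -], [P → B . B -], [P → B B . -] }  — shift
  I10: { [P → B B - .] }  — reduce
  I11: { [B → . P * ;], [B → . P], [P → . ; - T], [P → . B B -], [P → ; - . T], [T → . ; a a], [T → . B a], [T → . P B], [T → . P] }  — shift
  I12: { [P → ; - T .] }  — reduce
  I13: { [B → P * ; .] }  — reduce
  I14: { [T → B a .] }  — reduce
  I15: { [T → ; a . a] }  — shift
  I16: { [T → ; a a .] }  — reduce

I3 contains complete items [B → P .], [T → P .] — reduce-reduce conflict.

Answer: Yes — I3: [B → P .] vs [T → P .]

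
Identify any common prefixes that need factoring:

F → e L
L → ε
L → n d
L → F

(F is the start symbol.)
Left-factoring is needed when two productions for the same non-terminal
share a common prefix on the right-hand side.

Productions for L:
  L → ε
  L → n d
  L → F

No common prefixes found.

Answer: No, left-factoring is not needed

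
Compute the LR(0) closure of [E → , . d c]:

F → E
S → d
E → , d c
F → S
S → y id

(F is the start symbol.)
To compute CLOSURE, for each item [A → α.Bβ] where B is a non-terminal, add [B → .γ] for all productions B → γ; repeat for the newly added items until nothing changes.

Start with: [E → , . d c]
The dot precedes the terminal d, so nothing is added.

CLOSURE = { [E → , . d c] }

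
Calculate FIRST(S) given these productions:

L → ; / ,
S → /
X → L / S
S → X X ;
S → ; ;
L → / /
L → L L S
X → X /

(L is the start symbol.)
{ '/', ';' }

To compute FIRST(S), examine every production with S on the left-hand side, reading each right-hand side left to right until a non-nullable symbol is reached.

FIRST sets of the other non-terminals involved (by the same procedure, iterated to a fixed point):
  FIRST(X) = { '/', ';' }

From S → /:
  - '/' is a terminal: add '/' and stop
From S → X X ;:
  - X is a non-terminal: add FIRST(X) \ {ε} = { '/', ';' }
    X is not nullable, so stop
From S → ; ;:
  - ';' is a terminal: add ';' and stop

Collecting: FIRST(S) = { '/', ';' }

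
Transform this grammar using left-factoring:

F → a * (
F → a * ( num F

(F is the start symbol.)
Left-factoring transforms A → αβ₁ | αβ₂ into A → αA' and A' → β₁ | β₂
(α is the longest common prefix among the alternatives). Repeat until
no nonterminal has two alternatives with a common prefix.

Round 1: F has alternatives sharing prefix 'a * ('. Introduce F': F → a * ( F'
  Add: F' → ε
  Add: F' → num F

No remaining common prefixes — done.

Resulting grammar:
F → a * ( F'
F' → ε
F' → num F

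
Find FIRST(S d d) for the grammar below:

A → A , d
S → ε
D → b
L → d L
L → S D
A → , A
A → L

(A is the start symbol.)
{ 'd' }

FIRST sets of the non-terminals involved (from the grammar, by fixed-point iteration):
  FIRST(S) = { ε }

To compute FIRST(S d d), process the symbols left to right:
Symbol S is a non-terminal. Add FIRST(S) \ {ε} = { }
S is nullable (ε ∈ FIRST(S)), continue to the next symbol.
Symbol d is a terminal. Add 'd' and stop.
FIRST(S d d) = { 'd' }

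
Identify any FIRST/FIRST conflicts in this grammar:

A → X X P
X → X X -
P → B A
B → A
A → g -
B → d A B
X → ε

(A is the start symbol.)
Yes. A → X X P / A → g '-' on { 'g' }; B → A / B → d A B on { 'd' }

FIRST sets of the non-terminals at (or reachable through a nullable prefix from) the front of some alternative:
  FIRST(X) = { '-', ε }
  FIRST(P) = { '-', 'd', 'g' }
  FIRST(A) = { '-', 'd', 'g' }

Productions for A:
  A → X X P: FIRST = { '-', 'd', 'g' }
  A → g -: FIRST = { 'g' }
Productions for X:
  X → X X -: FIRST = { '-' }
  X → ε: FIRST = { ε }
Productions for B:
  B → A: FIRST = { '-', 'd', 'g' }
  B → d A B: FIRST = { 'd' }
P has only one production, so no FIRST/FIRST conflict is possible there.

Conflict for A: A → X X P and A → g -
  Overlap: { 'g' }
Conflict for B: B → A and B → d A B
  Overlap: { 'd' }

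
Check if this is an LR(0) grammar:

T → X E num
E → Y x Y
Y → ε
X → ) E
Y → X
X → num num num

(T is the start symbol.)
A grammar is LR(0) if no state in the canonical LR(0) collection has:
  - both a shift item (dot before a terminal) and a complete item (shift-reduce conflict), or
  - two or more complete items (reduce-reduce conflict; the accept item [T' → T .] counts as a complete item here).

Augment with T' → T and build the canonical LR(0) collection (I0 = CLOSURE({[T' → . T]}), then GOTO on every symbol after a dot until no new states appear). It has 14 states:
  I0: { [T → . X E num], [T' → . T], [X → . ) E], [X → . num num num] }  — shift
  I1: { [E → . Y x Y], [X → ) . E], [X → . ) E], [X → . num num num], [Y → . X], [Y → .] }  — shift, reduce
  I2: { [T' → T .] }  — accept
  I3: { [E → . Y x Y], [T → X . E num], [X → . ) E], [X → . num num num], [Y → . X], [Y → .] }  — shift, reduce
  I4: { [X → num . num num] }  — shift
  I5: { [X → num num . num] }  — shift
  I6: { [X → num num num .] }  — reduce
  I7: { [T → X E . num] }  — shift
  I8: { [Y → X .] }  — reduce
  I9: { [E → Y . x Y] }  — shift
  I10: { [E → Y x . Y], [X → . ) E], [X → . num num num], [Y → . X], [Y → .] }  — shift, reduce
  I11: { [E → Y x Y .] }  — reduce
  I12: { [T → X E num .] }  — reduce
  I13: { [X → ) E .] }  — reduce

Conflict in state I1:
  Shift-reduce conflict between [Y → .] and [X → . ) E]
So the grammar is NOT LR(0).

Answer: No. Shift-reduce conflict between [Y → .] and [X → . ) E]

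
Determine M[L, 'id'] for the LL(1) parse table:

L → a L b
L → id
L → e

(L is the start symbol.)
L → id

To find M[L, 'id'], we find productions for L where 'id' is in the predict set (PREDICT(N → α) = (FIRST(α) \ {ε}) ∪ (FOLLOW(N) if α ⇒* ε)).

L → a L b: PREDICT = { 'a' }
L → id: PREDICT = { 'id' }
  'id' is in predict set, so this production goes in M[L, 'id']
L → e: PREDICT = { 'e' }

M[L, 'id'] = L → id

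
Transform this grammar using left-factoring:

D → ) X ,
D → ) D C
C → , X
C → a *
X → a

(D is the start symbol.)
Left-factoring transforms A → αβ₁ | αβ₂ into A → αA' and A' → β₁ | β₂
(α is the longest common prefix among the alternatives). Repeat until
no nonterminal has two alternatives with a common prefix.

Round 1: D has alternatives sharing prefix ')'. Introduce D': D → ) D'
  Add: D' → X ,
  Add: D' → D C

No remaining common prefixes — done.

Resulting grammar:
D → ) D'
D' → X ,
D' → D C
C → , X
C → a *
X → a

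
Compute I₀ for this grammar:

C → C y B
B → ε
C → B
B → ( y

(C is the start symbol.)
First, augment the grammar with C' → C
I₀ = CLOSURE({ [C' → . C] }):
  [C' → . C] has the dot before C: add [C → . C y B], [C → . B]
  [C → . B] has the dot before B: add [B → .], [B → . ( y]
No further items can be added.

I₀ = { [B → . ( y], [B → .], [C → . B], [C → . C y B], [C' → . C] }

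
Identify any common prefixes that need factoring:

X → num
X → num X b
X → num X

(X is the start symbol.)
Left-factoring is needed when two productions for the same non-terminal
share a common prefix on the right-hand side.

Productions for X:
  X → num
  X → num X b
  X → num X

Found common prefix 'num' in productions for X

Answer: Yes, X has productions with common prefix 'num'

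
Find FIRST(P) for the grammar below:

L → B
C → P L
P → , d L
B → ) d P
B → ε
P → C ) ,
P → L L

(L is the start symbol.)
{ ')', ',', ε }

To compute FIRST(P), examine every production with P on the left-hand side, reading each right-hand side left to right until a non-nullable symbol is reached.

FIRST sets of the other non-terminals involved (by the same procedure, iterated to a fixed point):
  FIRST(C) = { ')', ',', ε }
  FIRST(L) = { ')', ε }

From P → , d L:
  - ',' is a terminal: add ',' and stop
From P → C ) ,:
  - C is a non-terminal: add FIRST(C) \ {ε} = { ')', ',' }
    C is nullable, so continue to the next symbol
  - ')' is a terminal: add ')' and stop
From P → L L:
  - L is a non-terminal: add FIRST(L) \ {ε} = { ')' }
    L is nullable, so continue to the next symbol
  - L is a non-terminal: add FIRST(L) \ {ε} = { ')' }
    L is nullable and nothing follows, so the whole right-hand side can vanish: ε ∈ FIRST(P)

Collecting: FIRST(P) = { ')', ',', ε }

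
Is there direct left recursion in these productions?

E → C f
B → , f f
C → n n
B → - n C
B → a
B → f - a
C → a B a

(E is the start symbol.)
Direct left recursion occurs when N → N α for some non-terminal N (the right-hand side begins with the left-hand side itself).

E → C f: starts with C
B → , f f: starts with ','
C → n n: starts with n
B → - n C: starts with '-'
B → a: starts with a
B → f - a: starts with f
C → a B a: starts with a

No direct left recursion found.

Answer: No direct left recursion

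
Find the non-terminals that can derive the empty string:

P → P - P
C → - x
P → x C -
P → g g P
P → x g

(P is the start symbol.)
None

A non-terminal is nullable if it can derive ε (the empty string): either it has an ε-production, or it has a production whose right-hand side consists entirely of nullable non-terminals.

There are no ε-productions, so no non-terminal can derive ε.
No non-terminals are nullable.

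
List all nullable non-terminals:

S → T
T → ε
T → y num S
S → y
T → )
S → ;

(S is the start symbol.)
ε-productions: T → ε
So T is immediately nullable.
S → T: every symbol on the right is nullable, so S is nullable too.
Every non-terminal is now nullable.
Nullable = { 'S', 'T' }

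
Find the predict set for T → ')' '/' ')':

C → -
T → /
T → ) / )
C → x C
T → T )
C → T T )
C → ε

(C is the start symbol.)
PREDICT(T → ')' '/' ')') = (FIRST(RHS) \ {ε}) ∪ (FOLLOW(T) if ε ∈ FIRST(RHS), i.e. RHS ⇒* ε)
FIRST(')' '/' ')') = { ')' }
ε ∉ FIRST(')' '/' ')'), so FOLLOW(T) is not added.
PREDICT(T → ')' '/' ')') = { ')' }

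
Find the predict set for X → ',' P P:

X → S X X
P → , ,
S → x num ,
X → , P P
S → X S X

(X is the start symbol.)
{ ',' }

PREDICT(X → ',' P P) = (FIRST(RHS) \ {ε}) ∪ (FOLLOW(X) if ε ∈ FIRST(RHS), i.e. RHS ⇒* ε)
FIRST(',' P P) = { ',' }
ε ∉ FIRST(',' P P), so FOLLOW(X) is not added.
PREDICT(X → ',' P P) = { ',' }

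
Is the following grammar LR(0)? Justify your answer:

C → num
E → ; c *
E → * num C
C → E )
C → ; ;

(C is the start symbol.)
Yes, the grammar is LR(0)

Augment with C' → C and build the canonical LR(0) collection (I0 = CLOSURE({[C' → . C]}), then GOTO on every symbol after a dot until no new states appear). It has 12 states:
  I0: { [C → . ; ;], [C → . E )], [C → . num], [C' → . C], [E → . * num C], [E → . ; c *] }  — shift
  I1: { [E → * . num C] }  — shift
  I2: { [C → ; . ;], [E → ; . c *] }  — shift
  I3: { [C' → C .] }  — accept
  I4: { [C → E . )] }  — shift
  I5: { [C → num .] }  — reduce
  I6: { [C → E ) .] }  — reduce
  I7: { [C → ; ; .] }  — reduce
  I8: { [E → ; c . *] }  — shift
  I9: { [E → ; c * .] }  — reduce
  I10: { [C → . ; ;], [C → . E )], [C → . num], [E → * num . C], [E → . * num C], [E → . ; c *] }  — shift
  I11: { [E → * num C .] }  — reduce

Every state is either a pure shift/goto state or contains exactly one complete item and nothing to shift — no conflicts. The grammar is LR(0).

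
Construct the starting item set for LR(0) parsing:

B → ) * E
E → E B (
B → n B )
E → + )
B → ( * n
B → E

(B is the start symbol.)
First, augment the grammar with B' → B
I₀ = CLOSURE({ [B' → . B] }):
  [B' → . B] has the dot before B: add [B → . ) * E], [B → . n B )], [B → . ( * n], [B → . E]
  [B → . E] has the dot before E: add [E → . E B (], [E → . + )]
No further items can be added.

I₀ = { [B → . ( * n], [B → . ) * E], [B → . E], [B → . n B )], [B' → . B], [E → . + )], [E → . E B (] }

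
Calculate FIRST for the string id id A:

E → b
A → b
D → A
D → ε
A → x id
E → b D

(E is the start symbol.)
To compute FIRST(id id A), process the symbols left to right:
Symbol id is a terminal. Add 'id' and stop.
FIRST(id id A) = { 'id' }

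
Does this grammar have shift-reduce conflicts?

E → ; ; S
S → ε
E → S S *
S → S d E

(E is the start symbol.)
Yes — I0: [S → .] vs [E → . ; ; S]; I3: [S → .] vs [S → S . d E]; I5: [S → .] vs [E → . ; ; S]; I9: [E → ; ; S .] vs [S → S . d E]

Augment with E' → E and build the canonical LR(0) collection (I0 = CLOSURE({[E' → . E]}), then GOTO on every symbol after a dot until no new states appear). It has 10 states:
  I0: { [E → . ; ; S], [E → . S S *], [E' → . E], [S → . S d E], [S → .] }  — shift, reduce
  I1: { [E → ; . ; S] }  — shift
  I2: { [E' → E .] }  — accept
  I3: { [E → S . S *], [S → . S d E], [S → .], [S → S . d E] }  — shift, reduce
  I4: { [E → S S . *], [S → S . d E] }  — shift
  I5: { [E → . ; ; S], [E → . S S *], [S → . S d E], [S → .], [S → S d . E] }  — shift, reduce
  I6: { [S → S d E .] }  — reduce
  I7: { [E → S S * .] }  — reduce
  I8: { [E → ; ; . S], [S → . S d E], [S → .] }  — reduce
  I9: { [E → ; ; S .], [S → S . d E] }  — shift, reduce

I0 contains reduce item [S → .] and shift item [E → . ; ; S] — shift-reduce conflict.
I3 contains reduce item [S → .] and shift item [S → S . d E] — shift-reduce conflict.
I5 contains reduce item [S → .] and shift item [E → . ; ; S] — shift-reduce conflict.
I9 contains reduce item [E → ; ; S .] and shift item [S → S . d E] — shift-reduce conflict.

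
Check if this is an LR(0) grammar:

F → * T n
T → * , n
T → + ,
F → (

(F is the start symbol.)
Augment with F' → F and build the canonical LR(0) collection (I0 = CLOSURE({[F' → . F]}), then GOTO on every symbol after a dot until no new states appear). It has 11 states:
  I0: { [F → . (], [F → . * T n], [F' → . F] }  — shift
  I1: { [F → ( .] }  — reduce
  I2: { [F → * . T n], [T → . * , n], [T → . + ,] }  — shift
  I3: { [F' → F .] }  — accept
  I4: { [T → * . , n] }  — shift
  I5: { [T → + . ,] }  — shift
  I6: { [F → * T . n] }  — shift
  I7: { [F → * T n .] }  — reduce
  I8: { [T → + , .] }  — reduce
  I9: { [T → * , . n] }  — shift
  I10: { [T → * , n .] }  — reduce

Every state is either a pure shift/goto state or contains exactly one complete item and nothing to shift — no conflicts. The grammar is LR(0).

Answer: Yes, the grammar is LR(0)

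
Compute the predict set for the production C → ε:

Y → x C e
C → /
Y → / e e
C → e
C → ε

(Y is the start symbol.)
{ 'e' }

PREDICT(C → ε) = (FIRST(RHS) \ {ε}) ∪ (FOLLOW(C) if ε ∈ FIRST(RHS), i.e. RHS ⇒* ε)
The right-hand side is ε (FIRST(ε) = { ε }), so the predict set is FOLLOW(C) = { 'e' }
PREDICT(C → ε) = { 'e' }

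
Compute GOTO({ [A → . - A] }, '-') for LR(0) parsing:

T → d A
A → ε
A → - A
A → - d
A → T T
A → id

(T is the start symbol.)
{ [A → - . A], [A → . - A], [A → . - d], [A → . T T], [A → . id], [A → .], [T → . d A] }

GOTO(I, '-') = CLOSURE({ [A → αX.β] : [A → α.Xβ] ∈ I, X = '-' })

Items with dot before '-', with the dot advanced:
  [A → . - A] → [A → - . A]
Closure of the advanced items:
  [A → - . A] has the dot before A: add [A → .], [A → . - A], [A → . - d], [A → . T T], [A → . id]
  [A → . T T] has the dot before T: add [T → . d A]

GOTO = { [A → - . A], [A → . - A], [A → . - d], [A → . T T], [A → . id], [A → .], [T → . d A] }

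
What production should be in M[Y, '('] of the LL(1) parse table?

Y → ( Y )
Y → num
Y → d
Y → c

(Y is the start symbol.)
Y → ( Y )

To find M[Y, '('], we find productions for Y where '(' is in the predict set (PREDICT(N → α) = (FIRST(α) \ {ε}) ∪ (FOLLOW(N) if α ⇒* ε)).

Y → ( Y ): PREDICT = { '(' }
  '(' is in predict set, so this production goes in M[Y, '(']
Y → num: PREDICT = { 'num' }
Y → d: PREDICT = { 'd' }
Y → c: PREDICT = { 'c' }

M[Y, '('] = Y → ( Y )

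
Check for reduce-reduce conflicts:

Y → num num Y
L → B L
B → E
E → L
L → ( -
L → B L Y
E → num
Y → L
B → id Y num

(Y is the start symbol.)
A reduce-reduce conflict occurs when an LR(0) state has two complete items [A → α .] and [B → β .] — both call for a reduction, and with no lookahead the parser cannot choose between them.

Augment with Y' → Y and build the canonical LR(0) collection (I0 = CLOSURE({[Y' → . Y]}), then GOTO on every symbol after a dot until no new states appear). It has 16 states:
  I0: { [B → . E], [B → . id Y num], [E → . L], [E → . num], [L → . ( -], [L → . B L Y], [L → . B L], [Y → . L], [Y → . num num Y], [Y' → . Y] }  — shift
  I1: { [L → ( . -] }  — shift
  I2: { [B → . E], [B → . id Y num], [E → . L], [E → . num], [L → . ( -], [L → . B L Y], [L → . B L], [L → B . L Y], [L → B . L] }  — shift
  I3: { [B → E .] }  — reduce
  I4: { [E → L .], [Y → L .] }  — 2 reduces
  I5: { [Y' → Y .] }  — accept
  I6: { [B → . E], [B → . id Y num], [B → id . Y num], [E → . L], [E → . num], [L → . ( -], [L → . B L Y], [L → . B L], [Y → . L], [Y → . num num Y] }  — shift
  I7: { [E → num .], [Y → num . num Y] }  — shift, reduce
  I8: { [B → . E], [B → . id Y num], [E → . L], [E → . num], [L → . ( -], [L → . B L Y], [L → . B L], [Y → . L], [Y → . num num Y], [Y → num num . Y] }  — shift
  I9: { [Y → num num Y .] }  — reduce
  I10: { [B → id Y . num] }  — shift
  I11: { [B → id Y num .] }  — reduce
  I12: { [B → . E], [B → . id Y num], [E → . L], [E → . num], [E → L .], [L → . ( -], [L → . B L Y], [L → . B L], [L → B L . Y], [L → B L .], [Y → . L], [Y → . num num Y] }  — shift, 2 reduces
  I13: { [E → num .] }  — reduce
  I14: { [L → B L Y .] }  — reduce
  I15: { [L → ( - .] }  — reduce

I4 contains complete items [E → L .], [Y → L .] — reduce-reduce conflict.
I12 contains complete items [E → L .], [L → B L .] — reduce-reduce conflict.

Answer: Yes — I4: [E → L .] vs [Y → L .]; I12: [E → L .] vs [L → B L .]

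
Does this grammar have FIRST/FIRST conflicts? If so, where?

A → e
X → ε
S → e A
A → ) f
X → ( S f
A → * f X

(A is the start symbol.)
Productions for A:
  A → e: FIRST = { 'e' }
  A → ) f: FIRST = { ')' }
  A → * f X: FIRST = { '*' }
Productions for X:
  X → ε: FIRST = { ε }
  X → ( S f: FIRST = { '(' }
S has only one production, so no FIRST/FIRST conflict is possible there.

All alternatives of each non-terminal have pairwise disjoint FIRST sets.

Answer: No FIRST/FIRST conflicts.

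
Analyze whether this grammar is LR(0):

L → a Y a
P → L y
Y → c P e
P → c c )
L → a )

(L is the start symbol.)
Augment with L' → L and build the canonical LR(0) collection (I0 = CLOSURE({[L' → . L]}), then GOTO on every symbol after a dot until no new states appear). It has 14 states:
  I0: { [L → . a )], [L → . a Y a], [L' → . L] }  — shift
  I1: { [L' → L .] }  — accept
  I2: { [L → a . )], [L → a . Y a], [Y → . c P e] }  — shift
  I3: { [L → a ) .] }  — reduce
  I4: { [L → a Y . a] }  — shift
  I5: { [L → . a )], [L → . a Y a], [P → . L y], [P → . c c )], [Y → c . P e] }  — shift
  I6: { [P → L . y] }  — shift
  I7: { [Y → c P . e] }  — shift
  I8: { [P → c . c )] }  — shift
  I9: { [P → c c . )] }  — shift
  I10: { [P → c c ) .] }  — reduce
  I11: { [Y → c P e .] }  — reduce
  I12: { [P → L y .] }  — reduce
  I13: { [L → a Y a .] }  — reduce

Every state is either a pure shift/goto state or contains exactly one complete item and nothing to shift — no conflicts. The grammar is LR(0).

Answer: Yes, the grammar is LR(0)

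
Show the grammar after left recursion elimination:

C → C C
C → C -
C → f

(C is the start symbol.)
C → f C'
C' → C C'
C' → - C'
C' → ε

C is directly left-recursive. The standard transformation for
  A → A α₁ | ... | A α_m | β₁ | ... | β_n
is
  A  → β₁ A' | ... | β_n A'
  A' → α₁ A' | ... | α_m A' | ε

C → f becomes C → f C'
C → C C becomes C' → C C'
C → C - becomes C' → - C'
Add C' → ε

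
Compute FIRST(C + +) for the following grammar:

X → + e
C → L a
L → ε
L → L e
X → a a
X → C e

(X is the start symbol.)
FIRST sets of the non-terminals involved (from the grammar, by fixed-point iteration):
  FIRST(C) = { 'a', 'e' }

To compute FIRST(C + +), process the symbols left to right:
Symbol C is a non-terminal. Add FIRST(C) \ {ε} = { 'a', 'e' }
C is not nullable (ε ∉ FIRST(C)), so stop here.
FIRST(C + +) = { 'a', 'e' }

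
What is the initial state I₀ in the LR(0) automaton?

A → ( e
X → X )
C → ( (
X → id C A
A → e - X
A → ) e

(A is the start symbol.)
First, augment the grammar with A' → A
I₀ = CLOSURE({ [A' → . A] }):
  [A' → . A] has the dot before A: add [A → . ( e], [A → . e - X], [A → . ) e]
No further items can be added.

I₀ = { [A → . ( e], [A → . ) e], [A → . e - X], [A' → . A] }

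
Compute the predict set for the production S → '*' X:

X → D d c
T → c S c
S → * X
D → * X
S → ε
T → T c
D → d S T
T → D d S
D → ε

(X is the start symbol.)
{ '*' }

PREDICT(S → '*' X) = (FIRST(RHS) \ {ε}) ∪ (FOLLOW(S) if ε ∈ FIRST(RHS), i.e. RHS ⇒* ε)
FIRST('*' X) = { '*' }
ε ∉ FIRST('*' X), so FOLLOW(S) is not added.
PREDICT(S → '*' X) = { '*' }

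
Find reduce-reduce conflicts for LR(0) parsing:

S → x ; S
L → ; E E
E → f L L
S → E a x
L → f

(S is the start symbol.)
No reduce-reduce conflicts

Augment with S' → S and build the canonical LR(0) collection (I0 = CLOSURE({[S' → . S]}), then GOTO on every symbol after a dot until no new states appear). It has 15 states:
  I0: { [E → . f L L], [S → . E a x], [S → . x ; S], [S' → . S] }  — shift
  I1: { [S → E . a x] }  — shift
  I2: { [S' → S .] }  — accept
  I3: { [E → f . L L], [L → . ; E E], [L → . f] }  — shift
  I4: { [S → x . ; S] }  — shift
  I5: { [E → . f L L], [S → . E a x], [S → . x ; S], [S → x ; . S] }  — shift
  I6: { [S → x ; S .] }  — reduce
  I7: { [E → . f L L], [L → ; . E E] }  — shift
  I8: { [E → f L . L], [L → . ; E E], [L → . f] }  — shift
  I9: { [L → f .] }  — reduce
  I10: { [E → f L L .] }  — reduce
  I11: { [E → . f L L], [L → ; E . E] }  — shift
  I12: { [L → ; E E .] }  — reduce
  I13: { [S → E a . x] }  — shift
  I14: { [S → E a x .] }  — reduce

No state contains more than one complete item.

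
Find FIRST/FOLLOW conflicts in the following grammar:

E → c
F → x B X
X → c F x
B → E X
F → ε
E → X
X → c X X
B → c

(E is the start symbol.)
A FIRST/FOLLOW conflict occurs when a non-terminal N has a nullable alternative N → β (β ⇒* ε) and another alternative N → α with FIRST(α) ∩ FOLLOW(N) ≠ ∅: on such a lookahead the parser cannot decide between expanding α and letting N vanish via β.

Nullable non-terminals: F.

F: nullable alternative(s) F → ε; FOLLOW(F) = { 'x' }
  F → x B X: FIRST \ {ε} = { 'x' } — overlaps FOLLOW(F) on { 'x' }: CONFLICT
  F → ε: FIRST \ {ε} = { } — this is the only nullable alternative, skip

B, E, X have no nullable alternative, so no FIRST/FOLLOW check is needed there.

So the grammar has 1 FIRST/FOLLOW conflict (marked CONFLICT above).

Answer: Yes. F → x B X with FOLLOW(F) on { 'x' }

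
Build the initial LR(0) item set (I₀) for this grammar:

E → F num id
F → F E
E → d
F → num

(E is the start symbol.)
First, augment the grammar with E' → E
I₀ = CLOSURE({ [E' → . E] }):
  [E' → . E] has the dot before E: add [E → . F num id], [E → . d]
  [E → . F num id] has the dot before F: add [F → . F E], [F → . num]
No further items can be added.

I₀ = { [E → . F num id], [E → . d], [E' → . E], [F → . F E], [F → . num] }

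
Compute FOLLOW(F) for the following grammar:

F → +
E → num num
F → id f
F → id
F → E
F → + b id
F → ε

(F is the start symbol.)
To compute FOLLOW(F), find every occurrence of F on a right-hand side N → α F β: add FIRST(β) \ {ε}, and if β is empty or nullable also add FOLLOW(N). Iterate to a fixed point.

F is the start symbol, so $ ∈ FOLLOW(F).
F does not occur on any right-hand side.

Taking the union: FOLLOW(F) = { $ }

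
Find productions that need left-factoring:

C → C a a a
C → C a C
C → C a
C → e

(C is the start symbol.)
Yes, C has productions with common prefix 'C a'

Left-factoring is needed when two productions for the same non-terminal
share a common prefix on the right-hand side.

Productions for C:
  C → C a a a
  C → C a C
  C → C a
  C → e

Found common prefix 'C a' in productions for C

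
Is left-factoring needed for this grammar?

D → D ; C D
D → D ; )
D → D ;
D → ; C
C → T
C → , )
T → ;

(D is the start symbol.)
Left-factoring is needed when two productions for the same non-terminal
share a common prefix on the right-hand side.

Productions for D:
  D → D ; C D
  D → D ; )
  D → D ;
  D → ; C
Productions for C:
  C → T
  C → , )

Found common prefix 'D ;' in productions for D

Answer: Yes, D has productions with common prefix 'D ;'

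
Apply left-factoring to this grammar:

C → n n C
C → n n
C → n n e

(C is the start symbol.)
Left-factoring transforms A → αβ₁ | αβ₂ into A → αA' and A' → β₁ | β₂
(α is the longest common prefix among the alternatives). Repeat until
no nonterminal has two alternatives with a common prefix.

Round 1: C has alternatives sharing prefix 'n n'. Introduce C': C → n n C'
  Add: C' → C
  Add: C' → ε
  Add: C' → e

No remaining common prefixes — done.

Resulting grammar:
C → n n C'
C' → C
C' → ε
C' → e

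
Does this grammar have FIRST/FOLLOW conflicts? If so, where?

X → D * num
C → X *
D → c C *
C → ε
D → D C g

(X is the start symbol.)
No FIRST/FOLLOW conflicts.

A FIRST/FOLLOW conflict occurs when a non-terminal N has a nullable alternative N → β (β ⇒* ε) and another alternative N → α with FIRST(α) ∩ FOLLOW(N) ≠ ∅: on such a lookahead the parser cannot decide between expanding α and letting N vanish via β.

Nullable non-terminals: C.
FIRST sets used below: FIRST(X) = { 'c' }

C: nullable alternative(s) C → ε; FOLLOW(C) = { '*', 'g' }
  C → X *: FIRST \ {ε} = { 'c' } — disjoint from FOLLOW(C)
  C → ε: FIRST \ {ε} = { } — this is the only nullable alternative, skip

D, X have no nullable alternative, so no FIRST/FOLLOW check is needed there.

No FIRST/FOLLOW conflicts found.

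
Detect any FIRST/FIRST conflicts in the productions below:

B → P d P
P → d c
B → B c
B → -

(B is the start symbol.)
Yes. B → P d P / B → B c on { 'd' }; B → B c / B → '-' on { '-' }

A FIRST/FIRST conflict occurs when two productions N → α and N → β for the same non-terminal have FIRST(α) ∩ FIRST(β) ≠ ∅ (with ε ∈ FIRST of a nullable right-hand side, so two nullable alternatives also conflict).

FIRST sets of the non-terminals at (or reachable through a nullable prefix from) the front of some alternative:
  FIRST(P) = { 'd' }
  FIRST(B) = { '-', 'd' }

Productions for B:
  B → P d P: FIRST = { 'd' }
  B → B c: FIRST = { '-', 'd' }
  B → -: FIRST = { '-' }
P has only one production, so no FIRST/FIRST conflict is possible there.

Conflict for B: B → P d P and B → B c
  Overlap: { 'd' }
Conflict for B: B → B c and B → -
  Overlap: { '-' }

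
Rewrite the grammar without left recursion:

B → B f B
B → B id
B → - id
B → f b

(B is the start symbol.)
B is directly left-recursive. The standard transformation for
  A → A α₁ | ... | A α_m | β₁ | ... | β_n
is
  A  → β₁ A' | ... | β_n A'
  A' → α₁ A' | ... | α_m A' | ε

B → - id becomes B → - id B'
B → f b becomes B → f b B'
B → B f B becomes B' → f B B'
B → B id becomes B' → id B'
Add B' → ε

Resulting grammar:
B → - id B'
B → f b B'
B' → f B B'
B' → id B'
B' → ε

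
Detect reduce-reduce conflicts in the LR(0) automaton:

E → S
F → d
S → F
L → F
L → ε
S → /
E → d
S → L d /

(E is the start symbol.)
Yes — I3: [L → F .] vs [S → F .]; I6: [E → d .] vs [F → d .]

A reduce-reduce conflict occurs when an LR(0) state has two complete items [A → α .] and [B → β .] — both call for a reduction, and with no lookahead the parser cannot choose between them.

Augment with E' → E and build the canonical LR(0) collection (I0 = CLOSURE({[E' → . E]}), then GOTO on every symbol after a dot until no new states appear). It has 9 states:
  I0: { [E → . S], [E → . d], [E' → . E], [F → . d], [L → . F], [L → .], [S → . /], [S → . F], [S → . L d /] }  — shift, reduce
  I1: { [S → / .] }  — reduce
  I2: { [E' → E .] }  — accept
  I3: { [L → F .], [S → F .] }  — 2 reduces
  I4: { [S → L . d /] }  — shift
  I5: { [E → S .] }  — reduce
  I6: { [E → d .], [F → d .] }  — 2 reduces
  I7: { [S → L d . /] }  — shift
  I8: { [S → L d / .] }  — reduce

I3 contains complete items [L → F .], [S → F .] — reduce-reduce conflict.
I6 contains complete items [E → d .], [F → d .] — reduce-reduce conflict.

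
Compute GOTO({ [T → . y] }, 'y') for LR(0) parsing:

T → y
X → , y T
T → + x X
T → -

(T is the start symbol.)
GOTO(I, 'y') = CLOSURE({ [A → αX.β] : [A → α.Xβ] ∈ I, X = 'y' })

Items with dot before 'y', with the dot advanced:
  [T → . y] → [T → y .]
Closure adds nothing (no advanced item has the dot before a non-terminal).

GOTO = { [T → y .] }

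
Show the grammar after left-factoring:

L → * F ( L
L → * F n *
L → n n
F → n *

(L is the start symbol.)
L → * F L'
L' → ( L
L' → n *
L → n n
F → n *

Left-factoring transforms A → αβ₁ | αβ₂ into A → αA' and A' → β₁ | β₂
(α is the longest common prefix among the alternatives). Repeat until
no nonterminal has two alternatives with a common prefix.

Round 1: L has alternatives sharing prefix '* F'. Introduce L': L → * F L'
  Add: L' → ( L
  Add: L' → n *

No remaining common prefixes — done.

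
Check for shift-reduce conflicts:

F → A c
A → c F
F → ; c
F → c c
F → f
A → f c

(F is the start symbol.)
A shift-reduce conflict occurs when an LR(0) state has both:
  - a complete (reduce) item [A → α .] (dot at the end), and
  - a shift item [B → β . c γ] (dot before a terminal).

Augment with F' → F and build the canonical LR(0) collection (I0 = CLOSURE({[F' → . F]}), then GOTO on every symbol after a dot until no new states appear). It has 11 states:
  I0: { [A → . c F], [A → . f c], [F → . ; c], [F → . A c], [F → . c c], [F → . f], [F' → . F] }  — shift
  I1: { [F → ; . c] }  — shift
  I2: { [F → A . c] }  — shift
  I3: { [F' → F .] }  — accept
  I4: { [A → . c F], [A → . f c], [A → c . F], [F → . ; c], [F → . A c], [F → . c c], [F → . f], [F → c . c] }  — shift
  I5: { [A → f . c], [F → f .] }  — shift, reduce
  I6: { [A → f c .] }  — reduce
  I7: { [A → c F .] }  — reduce
  I8: { [A → . c F], [A → . f c], [A → c . F], [F → . ; c], [F → . A c], [F → . c c], [F → . f], [F → c . c], [F → c c .] }  — shift, reduce
  I9: { [F → A c .] }  — reduce
  I10: { [F → ; c .] }  — reduce

I5 contains reduce item [F → f .] and shift item [A → f . c] — shift-reduce conflict.
I8 contains reduce item [F → c c .] and shift items [A → . c F], [A → . f c], [F → . ; c], [F → . c c], [F → c . c], [F → . f] — shift-reduce conflict.

Answer: Yes — I5: [F → f .] vs [A → f . c]; I8: [F → c c .] vs [A → . c F]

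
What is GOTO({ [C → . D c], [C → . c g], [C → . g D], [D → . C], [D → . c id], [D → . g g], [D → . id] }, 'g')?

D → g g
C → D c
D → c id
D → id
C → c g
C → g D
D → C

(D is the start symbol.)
{ [C → . D c], [C → . c g], [C → . g D], [C → g . D], [D → . C], [D → . c id], [D → . g g], [D → . id], [D → g . g] }

GOTO(I, 'g') = CLOSURE({ [A → αX.β] : [A → α.Xβ] ∈ I, X = 'g' })

Items with dot before 'g', with the dot advanced:
  [C → . g D] → [C → g . D]
  [D → . g g] → [D → g . g]
Closure of the advanced items:
  [C → g . D] has the dot before D: add [D → . g g], [D → . c id], [D → . id], [D → . C]
  [D → . C] has the dot before C: add [C → . D c], [C → . c g], [C → . g D]

GOTO = { [C → . D c], [C → . c g], [C → . g D], [C → g . D], [D → . C], [D → . c id], [D → . g g], [D → . id], [D → g . g] }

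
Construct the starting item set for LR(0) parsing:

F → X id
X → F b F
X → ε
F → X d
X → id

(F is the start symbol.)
{ [F → . X d], [F → . X id], [F' → . F], [X → . F b F], [X → . id], [X → .] }

First, augment the grammar with F' → F
I₀ = CLOSURE({ [F' → . F] }):
  [F' → . F] has the dot before F: add [F → . X id], [F → . X d]
  [F → . X id] has the dot before X: add [X → . F b F], [X → .], [X → . id]
No further items can be added.

I₀ = { [F → . X d], [F → . X id], [F' → . F], [X → . F b F], [X → . id], [X → .] }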